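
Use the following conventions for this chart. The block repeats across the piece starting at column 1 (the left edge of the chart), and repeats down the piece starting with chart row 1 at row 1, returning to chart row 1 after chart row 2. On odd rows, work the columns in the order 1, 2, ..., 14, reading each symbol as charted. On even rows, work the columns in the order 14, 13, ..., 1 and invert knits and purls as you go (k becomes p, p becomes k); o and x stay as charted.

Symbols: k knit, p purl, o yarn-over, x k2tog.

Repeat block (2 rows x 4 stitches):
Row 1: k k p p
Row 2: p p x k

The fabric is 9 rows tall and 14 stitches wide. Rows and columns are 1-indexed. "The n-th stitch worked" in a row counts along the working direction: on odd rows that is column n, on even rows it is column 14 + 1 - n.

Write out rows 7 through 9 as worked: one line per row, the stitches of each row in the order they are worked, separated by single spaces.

== ROWS AS WORKED ==
k k p p k k p p k k p p k k
k k p x k k p x k k p x k k
k k p p k k p p k k p p k k

Derivation:
Row 7: chart row 1, RS - tile across columns 1-14 and work as-is.
Row 8: chart row 2, WS - tiled (columns 1-14): p p x k p p x k p p x k p p; work from column 14 back to 1 with k<->p swapped.
Row 9: chart row 1, RS - tile across columns 1-14 and work as-is.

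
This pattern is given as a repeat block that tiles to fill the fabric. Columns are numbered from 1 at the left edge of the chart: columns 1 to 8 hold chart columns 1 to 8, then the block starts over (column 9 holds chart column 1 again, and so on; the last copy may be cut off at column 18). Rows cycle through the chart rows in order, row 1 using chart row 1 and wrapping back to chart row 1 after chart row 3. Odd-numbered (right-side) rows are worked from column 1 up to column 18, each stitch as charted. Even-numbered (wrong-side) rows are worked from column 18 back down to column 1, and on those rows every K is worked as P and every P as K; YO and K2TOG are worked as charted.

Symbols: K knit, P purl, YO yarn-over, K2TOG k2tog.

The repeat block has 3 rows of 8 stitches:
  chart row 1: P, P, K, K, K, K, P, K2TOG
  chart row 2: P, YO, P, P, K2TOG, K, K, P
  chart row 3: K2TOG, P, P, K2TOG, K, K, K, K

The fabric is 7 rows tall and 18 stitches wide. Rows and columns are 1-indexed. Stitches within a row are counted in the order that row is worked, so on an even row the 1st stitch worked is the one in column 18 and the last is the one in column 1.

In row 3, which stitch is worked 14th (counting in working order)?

Row 3 uses chart row ((3-1) mod 3)+1 = 3. Row 3 is odd, so RS.
Chart row 3 tiled across columns 1-18: K2TOG P P K2TOG K K K K K2TOG P P K2TOG K K K K K2TOG P
RS: work column 1 to column 18, symbols as charted — the tiled row is the row as worked.
The 14th stitch worked is K.

Stitch:
K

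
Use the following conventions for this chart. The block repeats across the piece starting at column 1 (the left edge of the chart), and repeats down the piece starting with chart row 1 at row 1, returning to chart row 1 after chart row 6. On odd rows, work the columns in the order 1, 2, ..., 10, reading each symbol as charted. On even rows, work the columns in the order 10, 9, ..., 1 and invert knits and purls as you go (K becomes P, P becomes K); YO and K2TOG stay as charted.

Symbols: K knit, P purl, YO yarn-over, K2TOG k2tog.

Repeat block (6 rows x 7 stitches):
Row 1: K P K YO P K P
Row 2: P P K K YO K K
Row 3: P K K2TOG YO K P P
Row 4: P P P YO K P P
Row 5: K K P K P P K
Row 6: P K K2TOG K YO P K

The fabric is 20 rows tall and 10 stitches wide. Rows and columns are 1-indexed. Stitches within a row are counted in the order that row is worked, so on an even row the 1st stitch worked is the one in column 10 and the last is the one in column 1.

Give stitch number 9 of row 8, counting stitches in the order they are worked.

Stitch:
K

Derivation:
For row 8: chart row = ((8-1) mod 6) + 1 = 2; this is a WS (even) row.
Chart row 2 tiled across columns 1-10: P P K K YO K K P P K
WS: work from column 10 back to column 1 (reverse the tiled row), swapping K<->P (YO and K2TOG unchanged).
Row 8 as worked: P K K P P YO P P K K
Counting 9 along the worked row gives K.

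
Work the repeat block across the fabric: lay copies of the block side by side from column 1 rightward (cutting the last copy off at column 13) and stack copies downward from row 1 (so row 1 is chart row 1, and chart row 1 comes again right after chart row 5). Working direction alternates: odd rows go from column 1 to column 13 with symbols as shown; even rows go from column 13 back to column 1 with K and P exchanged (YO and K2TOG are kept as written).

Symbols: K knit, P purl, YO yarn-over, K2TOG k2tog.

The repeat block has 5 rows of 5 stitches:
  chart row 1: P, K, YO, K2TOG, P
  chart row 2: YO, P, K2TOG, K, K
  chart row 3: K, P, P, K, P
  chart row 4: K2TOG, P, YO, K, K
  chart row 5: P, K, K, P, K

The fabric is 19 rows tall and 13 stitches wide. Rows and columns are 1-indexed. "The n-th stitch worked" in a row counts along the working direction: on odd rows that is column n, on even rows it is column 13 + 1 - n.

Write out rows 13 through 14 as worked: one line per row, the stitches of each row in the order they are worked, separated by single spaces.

Row 13: chart row 3, RS - tile across columns 1-13 and work as-is.
Row 14: chart row 4, WS - tiled (columns 1-13): K2TOG P YO K K K2TOG P YO K K K2TOG P YO; work from column 13 back to 1 with K<->P swapped.

Result:
K P P K P K P P K P K P P
YO K K2TOG P P YO K K2TOG P P YO K K2TOG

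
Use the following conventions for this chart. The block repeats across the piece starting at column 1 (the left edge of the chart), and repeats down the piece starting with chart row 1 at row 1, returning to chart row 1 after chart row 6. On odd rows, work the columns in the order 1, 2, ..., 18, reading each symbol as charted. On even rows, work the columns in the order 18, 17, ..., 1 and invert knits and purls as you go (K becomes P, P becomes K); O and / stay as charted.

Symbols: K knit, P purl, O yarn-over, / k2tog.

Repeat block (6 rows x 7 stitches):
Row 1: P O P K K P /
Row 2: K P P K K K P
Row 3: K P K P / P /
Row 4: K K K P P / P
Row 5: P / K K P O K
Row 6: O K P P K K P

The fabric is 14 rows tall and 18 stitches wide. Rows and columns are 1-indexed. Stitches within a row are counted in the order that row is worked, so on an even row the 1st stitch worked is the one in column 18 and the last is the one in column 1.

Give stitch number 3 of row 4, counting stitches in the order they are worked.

Stitch:
P

Derivation:
Row 4 uses chart row ((4-1) mod 6)+1 = 4. Row 4 is even, so WS.
Chart row 4 tiled across columns 1-18: K K K P P / P K K K P P / P K K K P
WS row: flip the tiled sequence (start at column 18) and apply K<->P; O and / stay.
Row 4 as worked: K P P P K / K K P P P K / K K P P P
Counting 3 along the worked row gives P.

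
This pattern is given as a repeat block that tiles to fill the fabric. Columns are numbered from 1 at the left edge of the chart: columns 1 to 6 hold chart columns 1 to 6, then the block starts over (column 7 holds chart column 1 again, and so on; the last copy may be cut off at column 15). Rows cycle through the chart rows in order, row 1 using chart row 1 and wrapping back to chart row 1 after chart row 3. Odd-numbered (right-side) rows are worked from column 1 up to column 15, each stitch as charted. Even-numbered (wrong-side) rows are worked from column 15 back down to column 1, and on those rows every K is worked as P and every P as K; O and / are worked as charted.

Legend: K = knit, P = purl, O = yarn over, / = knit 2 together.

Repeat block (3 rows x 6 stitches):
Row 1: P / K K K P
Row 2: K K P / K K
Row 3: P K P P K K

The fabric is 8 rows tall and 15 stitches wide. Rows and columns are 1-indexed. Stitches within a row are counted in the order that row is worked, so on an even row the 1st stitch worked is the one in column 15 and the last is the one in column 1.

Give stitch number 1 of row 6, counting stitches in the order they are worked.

Result:
K

Derivation:
For row 6: chart row = ((6-1) mod 3) + 1 = 3; this is a WS (even) row.
Chart row 3 tiled across columns 1-15: P K P P K K P K P P K K P K P
Wrong side: read the tiled row from column 15 down to 1 and exchange K with P (leave O, /).
Row 6 as worked: K P K P P K K P K P P K K P K
The 1st stitch worked is K.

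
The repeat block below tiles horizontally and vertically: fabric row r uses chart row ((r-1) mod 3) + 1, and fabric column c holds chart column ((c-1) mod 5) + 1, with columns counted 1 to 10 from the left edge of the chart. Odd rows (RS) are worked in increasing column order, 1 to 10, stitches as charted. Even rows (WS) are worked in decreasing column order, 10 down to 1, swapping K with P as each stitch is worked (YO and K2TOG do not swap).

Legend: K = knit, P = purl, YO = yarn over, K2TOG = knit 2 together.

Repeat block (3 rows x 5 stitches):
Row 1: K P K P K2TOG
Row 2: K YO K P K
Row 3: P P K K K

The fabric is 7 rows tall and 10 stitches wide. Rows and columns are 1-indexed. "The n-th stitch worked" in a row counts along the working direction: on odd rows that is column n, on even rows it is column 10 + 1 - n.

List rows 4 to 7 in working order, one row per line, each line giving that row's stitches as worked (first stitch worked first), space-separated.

== ROWS AS WORKED ==
K2TOG K P K P K2TOG K P K P
K YO K P K K YO K P K
P P P K K P P P K K
K P K P K2TOG K P K P K2TOG

Derivation:
Row 4: chart row 1, WS - tiled (columns 1-10): K P K P K2TOG K P K P K2TOG; work from column 10 back to 1 with K<->P swapped.
Row 5: chart row 2, RS - tile across columns 1-10 and work as-is.
Row 6: chart row 3, WS - tiled (columns 1-10): P P K K K P P K K K; work from column 10 back to 1 with K<->P swapped.
Row 7: chart row 1, RS - tile across columns 1-10 and work as-is.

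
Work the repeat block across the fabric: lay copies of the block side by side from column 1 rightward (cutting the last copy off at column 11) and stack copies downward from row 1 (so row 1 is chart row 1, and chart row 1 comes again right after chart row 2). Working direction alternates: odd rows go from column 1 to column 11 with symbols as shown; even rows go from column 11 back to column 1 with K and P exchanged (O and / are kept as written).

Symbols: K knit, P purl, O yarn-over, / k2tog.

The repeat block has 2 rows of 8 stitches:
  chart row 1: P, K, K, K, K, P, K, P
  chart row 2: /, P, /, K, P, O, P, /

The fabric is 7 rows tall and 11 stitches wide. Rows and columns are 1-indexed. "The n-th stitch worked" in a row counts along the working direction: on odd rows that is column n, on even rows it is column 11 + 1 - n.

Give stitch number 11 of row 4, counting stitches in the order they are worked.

For row 4: chart row = ((4-1) mod 2) + 1 = 2; this is a WS (even) row.
Chart row 2 tiled across columns 1-11: / P / K P O P / / P /
WS: work from column 11 back to column 1 (reverse the tiled row), swapping K<->P (O and / unchanged).
Row 4 as worked: / K / / K O K P / K /
Stitch 11 in working order -> /

== STITCH ==
/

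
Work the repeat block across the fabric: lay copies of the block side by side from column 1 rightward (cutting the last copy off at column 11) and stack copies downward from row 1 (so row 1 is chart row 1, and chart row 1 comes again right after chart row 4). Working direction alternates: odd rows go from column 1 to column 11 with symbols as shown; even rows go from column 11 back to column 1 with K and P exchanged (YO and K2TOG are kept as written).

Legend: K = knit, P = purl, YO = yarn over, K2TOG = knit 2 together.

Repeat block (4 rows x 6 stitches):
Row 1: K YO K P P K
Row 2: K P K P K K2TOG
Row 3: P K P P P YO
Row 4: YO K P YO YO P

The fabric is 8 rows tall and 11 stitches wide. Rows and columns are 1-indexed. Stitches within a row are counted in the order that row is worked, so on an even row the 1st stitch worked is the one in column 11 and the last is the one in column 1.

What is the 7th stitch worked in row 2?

Row 2 uses chart row ((2-1) mod 4)+1 = 2. Row 2 is even, so WS.
Chart row 2 tiled across columns 1-11: K P K P K K2TOG K P K P K
WS row: flip the tiled sequence (start at column 11) and apply K<->P; YO and K2TOG stay.
Row 2 as worked: P K P K P K2TOG P K P K P
Counting 7 along the worked row gives P.

Result:
P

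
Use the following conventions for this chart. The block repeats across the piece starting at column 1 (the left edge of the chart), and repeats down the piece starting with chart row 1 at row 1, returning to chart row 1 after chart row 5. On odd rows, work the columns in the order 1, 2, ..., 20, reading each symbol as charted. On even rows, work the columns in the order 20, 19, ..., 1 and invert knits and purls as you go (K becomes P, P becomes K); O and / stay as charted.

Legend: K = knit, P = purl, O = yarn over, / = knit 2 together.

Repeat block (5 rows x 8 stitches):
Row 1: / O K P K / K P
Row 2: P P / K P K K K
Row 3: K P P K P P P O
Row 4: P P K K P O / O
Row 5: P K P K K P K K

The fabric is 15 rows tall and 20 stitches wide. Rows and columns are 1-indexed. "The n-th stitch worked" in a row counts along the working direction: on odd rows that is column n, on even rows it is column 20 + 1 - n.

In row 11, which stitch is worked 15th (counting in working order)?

Row 11 uses chart row ((11-1) mod 5)+1 = 1. Row 11 is odd, so RS.
Chart row 1 tiled across columns 1-20: / O K P K / K P / O K P K / K P / O K P
Right side: take the tiled row as-is (worked left to right from column 1).
Stitch 15 in working order -> K

== STITCH ==
K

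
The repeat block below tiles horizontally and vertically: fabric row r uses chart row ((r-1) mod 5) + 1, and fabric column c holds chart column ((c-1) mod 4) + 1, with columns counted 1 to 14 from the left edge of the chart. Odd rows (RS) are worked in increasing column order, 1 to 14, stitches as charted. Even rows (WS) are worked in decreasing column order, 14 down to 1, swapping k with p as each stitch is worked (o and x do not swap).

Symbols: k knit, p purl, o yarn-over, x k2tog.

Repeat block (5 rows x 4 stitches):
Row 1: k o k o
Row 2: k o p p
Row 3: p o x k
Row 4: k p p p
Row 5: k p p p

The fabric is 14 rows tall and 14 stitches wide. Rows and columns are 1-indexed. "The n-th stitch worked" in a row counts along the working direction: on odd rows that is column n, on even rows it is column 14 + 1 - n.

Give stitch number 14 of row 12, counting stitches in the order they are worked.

Stitch:
p

Derivation:
Row 12: (12-1) mod 5 = 1, so use chart row 2. Even row -> WS.
Chart row 2 tiled across columns 1-14: k o p p k o p p k o p p k o
WS: work from column 14 back to column 1 (reverse the tiled row), swapping k<->p (o and x unchanged).
Row 12 as worked: o p k k o p k k o p k k o p
Counting 14 along the worked row gives p.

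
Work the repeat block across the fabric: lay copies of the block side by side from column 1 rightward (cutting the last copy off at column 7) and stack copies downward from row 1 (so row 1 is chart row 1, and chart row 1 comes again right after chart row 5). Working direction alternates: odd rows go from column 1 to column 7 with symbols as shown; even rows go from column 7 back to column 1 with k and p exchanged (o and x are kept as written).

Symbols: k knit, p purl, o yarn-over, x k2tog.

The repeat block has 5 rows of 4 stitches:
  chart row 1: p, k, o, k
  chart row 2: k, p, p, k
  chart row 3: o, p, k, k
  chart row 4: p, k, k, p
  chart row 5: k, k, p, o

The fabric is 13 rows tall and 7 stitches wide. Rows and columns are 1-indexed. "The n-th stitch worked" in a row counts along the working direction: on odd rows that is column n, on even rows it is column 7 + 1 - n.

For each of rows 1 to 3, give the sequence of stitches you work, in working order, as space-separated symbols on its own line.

Rows as worked:
p k o k p k o
k k p p k k p
o p k k o p k

Derivation:
Row 1: chart row 1, RS - tile across columns 1-7 and work as-is.
Row 2: chart row 2, WS - tiled (columns 1-7): k p p k k p p; work from column 7 back to 1 with k<->p swapped.
Row 3: chart row 3, RS - tile across columns 1-7 and work as-is.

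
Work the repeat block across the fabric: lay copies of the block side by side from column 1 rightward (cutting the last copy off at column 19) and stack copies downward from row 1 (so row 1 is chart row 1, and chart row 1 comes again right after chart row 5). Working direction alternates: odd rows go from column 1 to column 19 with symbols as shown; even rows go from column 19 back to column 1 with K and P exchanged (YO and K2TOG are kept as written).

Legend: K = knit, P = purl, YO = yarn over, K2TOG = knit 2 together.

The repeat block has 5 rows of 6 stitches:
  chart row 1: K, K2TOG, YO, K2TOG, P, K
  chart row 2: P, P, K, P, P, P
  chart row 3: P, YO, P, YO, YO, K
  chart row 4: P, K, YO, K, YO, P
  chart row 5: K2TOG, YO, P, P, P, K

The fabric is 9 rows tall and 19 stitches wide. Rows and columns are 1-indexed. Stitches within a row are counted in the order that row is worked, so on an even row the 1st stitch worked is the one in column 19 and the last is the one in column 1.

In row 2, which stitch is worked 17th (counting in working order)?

Row 2: (2-1) mod 5 = 1, so use chart row 2. Even row -> WS.
Chart row 2 tiled across columns 1-19: P P K P P P P P K P P P P P K P P P P
WS row: flip the tiled sequence (start at column 19) and apply K<->P; YO and K2TOG stay.
Row 2 as worked: K K K K P K K K K K P K K K K K P K K
Stitch 17 in working order -> P

Stitch:
P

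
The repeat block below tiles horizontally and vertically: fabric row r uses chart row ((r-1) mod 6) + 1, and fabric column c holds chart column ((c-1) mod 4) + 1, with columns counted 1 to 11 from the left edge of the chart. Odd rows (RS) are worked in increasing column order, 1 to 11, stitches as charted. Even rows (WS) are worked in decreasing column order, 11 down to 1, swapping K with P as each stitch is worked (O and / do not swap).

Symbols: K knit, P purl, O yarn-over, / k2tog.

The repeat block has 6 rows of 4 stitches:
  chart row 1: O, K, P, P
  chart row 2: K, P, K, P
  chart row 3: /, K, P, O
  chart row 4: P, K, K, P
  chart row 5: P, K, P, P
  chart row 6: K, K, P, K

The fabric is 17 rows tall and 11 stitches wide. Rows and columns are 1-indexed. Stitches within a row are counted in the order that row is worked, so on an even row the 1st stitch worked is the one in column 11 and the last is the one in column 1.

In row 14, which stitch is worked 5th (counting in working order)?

Result:
P

Derivation:
For row 14: chart row = ((14-1) mod 6) + 1 = 2; this is a WS (even) row.
Chart row 2 tiled across columns 1-11: K P K P K P K P K P K
WS: work from column 11 back to column 1 (reverse the tiled row), swapping K<->P (O and / unchanged).
Row 14 as worked: P K P K P K P K P K P
Stitch 5 in working order -> P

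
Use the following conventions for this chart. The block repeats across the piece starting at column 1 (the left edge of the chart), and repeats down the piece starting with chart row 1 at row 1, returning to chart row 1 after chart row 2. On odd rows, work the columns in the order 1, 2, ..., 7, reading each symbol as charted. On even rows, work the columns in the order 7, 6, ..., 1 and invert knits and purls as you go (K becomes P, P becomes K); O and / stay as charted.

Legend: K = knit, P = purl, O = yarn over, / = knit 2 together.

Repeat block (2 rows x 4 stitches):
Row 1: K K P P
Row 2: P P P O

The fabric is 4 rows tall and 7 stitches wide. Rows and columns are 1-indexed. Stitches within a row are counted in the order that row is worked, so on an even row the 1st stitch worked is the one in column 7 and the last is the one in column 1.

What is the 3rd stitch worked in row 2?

Stitch:
K

Derivation:
Row 2 uses chart row ((2-1) mod 2)+1 = 2. Row 2 is even, so WS.
Chart row 2 tiled across columns 1-7: P P P O P P P
WS row: flip the tiled sequence (start at column 7) and apply K<->P; O and / stay.
Row 2 as worked: K K K O K K K
Counting 3 along the worked row gives K.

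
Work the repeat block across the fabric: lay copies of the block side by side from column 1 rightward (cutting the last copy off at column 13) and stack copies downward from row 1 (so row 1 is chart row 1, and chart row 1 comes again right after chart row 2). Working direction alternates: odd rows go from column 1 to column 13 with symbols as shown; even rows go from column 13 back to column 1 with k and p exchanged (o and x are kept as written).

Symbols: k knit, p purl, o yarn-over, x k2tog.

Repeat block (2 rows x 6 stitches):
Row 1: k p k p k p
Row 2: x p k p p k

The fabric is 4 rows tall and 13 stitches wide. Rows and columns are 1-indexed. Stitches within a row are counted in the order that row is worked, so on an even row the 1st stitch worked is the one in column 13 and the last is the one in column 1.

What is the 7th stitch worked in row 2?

== STITCH ==
x

Derivation:
For row 2: chart row = ((2-1) mod 2) + 1 = 2; this is a WS (even) row.
Chart row 2 tiled across columns 1-13: x p k p p k x p k p p k x
WS: work from column 13 back to column 1 (reverse the tiled row), swapping k<->p (o and x unchanged).
Row 2 as worked: x p k k p k x p k k p k x
Stitch 7 in working order -> x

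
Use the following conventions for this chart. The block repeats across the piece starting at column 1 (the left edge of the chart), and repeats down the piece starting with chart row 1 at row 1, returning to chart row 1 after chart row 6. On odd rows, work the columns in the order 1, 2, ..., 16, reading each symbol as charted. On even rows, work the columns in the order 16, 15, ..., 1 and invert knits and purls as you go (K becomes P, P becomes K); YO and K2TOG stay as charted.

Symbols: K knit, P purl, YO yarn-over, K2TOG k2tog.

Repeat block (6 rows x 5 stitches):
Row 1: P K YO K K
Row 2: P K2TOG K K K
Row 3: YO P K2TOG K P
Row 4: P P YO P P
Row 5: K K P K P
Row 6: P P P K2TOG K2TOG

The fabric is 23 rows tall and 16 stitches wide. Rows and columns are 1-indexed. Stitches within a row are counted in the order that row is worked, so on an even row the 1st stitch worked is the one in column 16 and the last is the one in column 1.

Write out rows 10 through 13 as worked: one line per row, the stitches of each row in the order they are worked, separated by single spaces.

Row 10: chart row 4, WS - tiled (columns 1-16): P P YO P P P P YO P P P P YO P P P; work from column 16 back to 1 with K<->P swapped.
Row 11: chart row 5, RS - tile across columns 1-16 and work as-is.
Row 12: chart row 6, WS - tiled (columns 1-16): P P P K2TOG K2TOG P P P K2TOG K2TOG P P P K2TOG K2TOG P; work from column 16 back to 1 with K<->P swapped.
Row 13: chart row 1, RS - tile across columns 1-16 and work as-is.

Result:
K K K YO K K K K YO K K K K YO K K
K K P K P K K P K P K K P K P K
K K2TOG K2TOG K K K K2TOG K2TOG K K K K2TOG K2TOG K K K
P K YO K K P K YO K K P K YO K K P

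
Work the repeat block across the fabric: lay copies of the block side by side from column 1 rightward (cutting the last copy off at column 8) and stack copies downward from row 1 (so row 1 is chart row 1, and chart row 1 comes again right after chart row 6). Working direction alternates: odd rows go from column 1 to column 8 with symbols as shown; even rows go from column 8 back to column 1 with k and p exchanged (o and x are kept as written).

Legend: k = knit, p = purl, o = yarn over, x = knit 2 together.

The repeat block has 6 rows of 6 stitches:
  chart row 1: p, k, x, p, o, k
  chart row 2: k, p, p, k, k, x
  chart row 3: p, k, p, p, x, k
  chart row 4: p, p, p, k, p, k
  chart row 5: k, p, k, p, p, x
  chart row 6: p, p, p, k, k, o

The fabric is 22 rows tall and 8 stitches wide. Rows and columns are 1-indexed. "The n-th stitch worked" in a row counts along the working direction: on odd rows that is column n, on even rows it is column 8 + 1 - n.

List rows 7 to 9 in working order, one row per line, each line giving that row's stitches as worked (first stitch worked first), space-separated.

== ROWS AS WORKED ==
p k x p o k p k
k p x p p k k p
p k p p x k p k

Derivation:
Row 7: chart row 1, RS - tile across columns 1-8 and work as-is.
Row 8: chart row 2, WS - tiled (columns 1-8): k p p k k x k p; work from column 8 back to 1 with k<->p swapped.
Row 9: chart row 3, RS - tile across columns 1-8 and work as-is.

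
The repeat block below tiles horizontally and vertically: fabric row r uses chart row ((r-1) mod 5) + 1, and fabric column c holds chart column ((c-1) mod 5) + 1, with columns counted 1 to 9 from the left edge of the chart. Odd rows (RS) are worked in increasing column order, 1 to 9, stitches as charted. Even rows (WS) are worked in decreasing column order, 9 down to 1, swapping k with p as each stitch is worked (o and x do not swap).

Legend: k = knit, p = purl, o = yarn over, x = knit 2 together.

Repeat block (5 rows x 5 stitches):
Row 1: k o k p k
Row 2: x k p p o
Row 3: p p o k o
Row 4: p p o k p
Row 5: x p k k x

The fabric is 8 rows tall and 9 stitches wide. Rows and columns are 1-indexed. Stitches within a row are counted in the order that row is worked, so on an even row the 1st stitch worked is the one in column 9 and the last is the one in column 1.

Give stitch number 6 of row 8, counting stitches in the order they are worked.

Stitch:
p

Derivation:
Row 8 uses chart row ((8-1) mod 5)+1 = 3. Row 8 is even, so WS.
Chart row 3 tiled across columns 1-9: p p o k o p p o k
Wrong side: read the tiled row from column 9 down to 1 and exchange k with p (leave o, x).
Row 8 as worked: p o k k o p o k k
Counting 6 along the worked row gives p.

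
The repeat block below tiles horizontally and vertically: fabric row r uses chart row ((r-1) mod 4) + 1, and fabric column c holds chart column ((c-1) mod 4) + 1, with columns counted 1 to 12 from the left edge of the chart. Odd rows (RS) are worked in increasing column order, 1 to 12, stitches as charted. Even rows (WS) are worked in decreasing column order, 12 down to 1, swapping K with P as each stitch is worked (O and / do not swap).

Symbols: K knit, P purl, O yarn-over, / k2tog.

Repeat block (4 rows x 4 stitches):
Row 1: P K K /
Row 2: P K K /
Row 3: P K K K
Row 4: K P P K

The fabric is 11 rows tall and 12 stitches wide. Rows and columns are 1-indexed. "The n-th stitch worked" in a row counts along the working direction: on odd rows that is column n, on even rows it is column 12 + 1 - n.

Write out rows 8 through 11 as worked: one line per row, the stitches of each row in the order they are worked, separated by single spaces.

Row 8: chart row 4, WS - tiled (columns 1-12): K P P K K P P K K P P K; work from column 12 back to 1 with K<->P swapped.
Row 9: chart row 1, RS - tile across columns 1-12 and work as-is.
Row 10: chart row 2, WS - tiled (columns 1-12): P K K / P K K / P K K /; work from column 12 back to 1 with K<->P swapped.
Row 11: chart row 3, RS - tile across columns 1-12 and work as-is.

== ROWS AS WORKED ==
P K K P P K K P P K K P
P K K / P K K / P K K /
/ P P K / P P K / P P K
P K K K P K K K P K K K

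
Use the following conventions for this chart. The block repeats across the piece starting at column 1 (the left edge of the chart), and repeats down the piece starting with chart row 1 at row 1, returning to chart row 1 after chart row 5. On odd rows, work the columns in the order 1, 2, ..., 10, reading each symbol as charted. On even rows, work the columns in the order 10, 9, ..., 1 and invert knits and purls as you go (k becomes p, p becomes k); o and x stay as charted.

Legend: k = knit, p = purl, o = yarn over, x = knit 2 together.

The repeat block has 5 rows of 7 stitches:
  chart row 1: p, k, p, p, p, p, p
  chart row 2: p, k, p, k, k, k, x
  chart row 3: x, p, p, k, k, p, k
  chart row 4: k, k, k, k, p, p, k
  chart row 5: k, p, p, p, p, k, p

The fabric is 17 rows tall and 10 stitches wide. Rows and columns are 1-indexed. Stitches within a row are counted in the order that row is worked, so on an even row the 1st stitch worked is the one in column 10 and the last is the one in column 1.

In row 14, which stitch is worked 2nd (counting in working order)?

Stitch:
p

Derivation:
For row 14: chart row = ((14-1) mod 5) + 1 = 4; this is a WS (even) row.
Chart row 4 tiled across columns 1-10: k k k k p p k k k k
Wrong side: read the tiled row from column 10 down to 1 and exchange k with p (leave o, x).
Row 14 as worked: p p p p k k p p p p
Counting 2 along the worked row gives p.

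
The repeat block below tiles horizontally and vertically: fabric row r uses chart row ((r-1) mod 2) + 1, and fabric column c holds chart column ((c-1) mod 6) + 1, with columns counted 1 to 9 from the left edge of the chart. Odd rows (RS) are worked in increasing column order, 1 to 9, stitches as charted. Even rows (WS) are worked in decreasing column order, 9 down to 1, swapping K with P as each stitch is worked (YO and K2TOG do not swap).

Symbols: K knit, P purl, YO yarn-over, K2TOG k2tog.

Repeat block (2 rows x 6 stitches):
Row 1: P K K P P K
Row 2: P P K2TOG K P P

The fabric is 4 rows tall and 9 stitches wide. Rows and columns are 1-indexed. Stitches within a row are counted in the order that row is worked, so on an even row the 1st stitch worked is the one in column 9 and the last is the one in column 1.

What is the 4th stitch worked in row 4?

Row 4 uses chart row ((4-1) mod 2)+1 = 2. Row 4 is even, so WS.
Chart row 2 tiled across columns 1-9: P P K2TOG K P P P P K2TOG
WS row: flip the tiled sequence (start at column 9) and apply K<->P; YO and K2TOG stay.
Row 4 as worked: K2TOG K K K K P K2TOG K K
Counting 4 along the worked row gives K.

Result:
K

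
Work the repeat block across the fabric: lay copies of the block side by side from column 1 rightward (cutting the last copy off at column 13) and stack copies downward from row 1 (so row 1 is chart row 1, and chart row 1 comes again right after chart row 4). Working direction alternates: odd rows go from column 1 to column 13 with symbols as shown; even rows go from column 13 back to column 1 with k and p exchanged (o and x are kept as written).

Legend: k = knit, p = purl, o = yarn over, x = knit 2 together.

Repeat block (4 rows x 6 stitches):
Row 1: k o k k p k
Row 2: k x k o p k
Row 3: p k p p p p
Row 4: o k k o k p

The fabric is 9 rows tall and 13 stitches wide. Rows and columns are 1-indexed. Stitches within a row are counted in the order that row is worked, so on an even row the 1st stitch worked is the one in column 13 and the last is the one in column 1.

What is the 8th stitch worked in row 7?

Row 7 uses chart row ((7-1) mod 4)+1 = 3. Row 7 is odd, so RS.
Chart row 3 tiled across columns 1-13: p k p p p p p k p p p p p
Right side: take the tiled row as-is (worked left to right from column 1).
Counting 8 along the worked row gives k.

== STITCH ==
k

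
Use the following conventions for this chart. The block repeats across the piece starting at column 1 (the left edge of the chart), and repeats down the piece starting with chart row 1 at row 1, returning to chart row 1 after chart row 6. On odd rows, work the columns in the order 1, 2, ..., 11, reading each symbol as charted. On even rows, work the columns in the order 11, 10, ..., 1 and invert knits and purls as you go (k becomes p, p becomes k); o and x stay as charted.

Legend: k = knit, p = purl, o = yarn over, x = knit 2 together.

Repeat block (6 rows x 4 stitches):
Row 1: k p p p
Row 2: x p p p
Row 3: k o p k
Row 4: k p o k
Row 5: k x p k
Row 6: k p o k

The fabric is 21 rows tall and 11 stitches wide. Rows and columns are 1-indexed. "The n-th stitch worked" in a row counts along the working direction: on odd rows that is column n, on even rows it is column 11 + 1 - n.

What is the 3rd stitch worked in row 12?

== STITCH ==
p

Derivation:
Row 12 uses chart row ((12-1) mod 6)+1 = 6. Row 12 is even, so WS.
Chart row 6 tiled across columns 1-11: k p o k k p o k k p o
WS row: flip the tiled sequence (start at column 11) and apply k<->p; o and x stay.
Row 12 as worked: o k p p o k p p o k p
The 3rd stitch worked is p.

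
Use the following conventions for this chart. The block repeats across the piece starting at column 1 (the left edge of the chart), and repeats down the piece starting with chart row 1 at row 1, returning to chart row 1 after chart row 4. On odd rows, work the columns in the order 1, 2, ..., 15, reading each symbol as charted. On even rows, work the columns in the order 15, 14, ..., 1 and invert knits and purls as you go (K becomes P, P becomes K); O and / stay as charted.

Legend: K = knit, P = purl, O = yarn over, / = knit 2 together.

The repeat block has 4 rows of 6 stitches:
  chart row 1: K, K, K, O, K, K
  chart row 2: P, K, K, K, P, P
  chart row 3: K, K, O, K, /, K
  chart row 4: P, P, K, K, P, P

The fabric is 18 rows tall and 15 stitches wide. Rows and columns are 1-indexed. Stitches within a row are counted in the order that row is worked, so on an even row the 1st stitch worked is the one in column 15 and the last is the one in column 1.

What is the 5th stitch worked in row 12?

For row 12: chart row = ((12-1) mod 4) + 1 = 4; this is a WS (even) row.
Chart row 4 tiled across columns 1-15: P P K K P P P P K K P P P P K
Wrong side: read the tiled row from column 15 down to 1 and exchange K with P (leave O, /).
Row 12 as worked: P K K K K P P K K K K P P K K
Stitch 5 in working order -> K

Result:
K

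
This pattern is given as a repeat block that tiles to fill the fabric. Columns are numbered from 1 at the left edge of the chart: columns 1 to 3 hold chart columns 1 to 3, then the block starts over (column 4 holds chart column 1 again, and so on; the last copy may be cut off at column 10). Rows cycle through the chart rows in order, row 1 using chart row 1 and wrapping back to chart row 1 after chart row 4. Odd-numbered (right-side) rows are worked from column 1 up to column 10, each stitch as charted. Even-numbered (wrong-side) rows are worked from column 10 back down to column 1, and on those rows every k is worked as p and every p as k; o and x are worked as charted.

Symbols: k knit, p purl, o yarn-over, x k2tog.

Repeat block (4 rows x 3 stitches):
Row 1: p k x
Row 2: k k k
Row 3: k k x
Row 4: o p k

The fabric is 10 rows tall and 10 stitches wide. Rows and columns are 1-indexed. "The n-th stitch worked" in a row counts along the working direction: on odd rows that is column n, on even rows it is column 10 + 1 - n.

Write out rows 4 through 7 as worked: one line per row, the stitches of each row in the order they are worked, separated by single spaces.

Result:
o p k o p k o p k o
p k x p k x p k x p
p p p p p p p p p p
k k x k k x k k x k

Derivation:
Row 4: chart row 4, WS - tiled (columns 1-10): o p k o p k o p k o; work from column 10 back to 1 with k<->p swapped.
Row 5: chart row 1, RS - tile across columns 1-10 and work as-is.
Row 6: chart row 2, WS - tiled (columns 1-10): k k k k k k k k k k; work from column 10 back to 1 with k<->p swapped.
Row 7: chart row 3, RS - tile across columns 1-10 and work as-is.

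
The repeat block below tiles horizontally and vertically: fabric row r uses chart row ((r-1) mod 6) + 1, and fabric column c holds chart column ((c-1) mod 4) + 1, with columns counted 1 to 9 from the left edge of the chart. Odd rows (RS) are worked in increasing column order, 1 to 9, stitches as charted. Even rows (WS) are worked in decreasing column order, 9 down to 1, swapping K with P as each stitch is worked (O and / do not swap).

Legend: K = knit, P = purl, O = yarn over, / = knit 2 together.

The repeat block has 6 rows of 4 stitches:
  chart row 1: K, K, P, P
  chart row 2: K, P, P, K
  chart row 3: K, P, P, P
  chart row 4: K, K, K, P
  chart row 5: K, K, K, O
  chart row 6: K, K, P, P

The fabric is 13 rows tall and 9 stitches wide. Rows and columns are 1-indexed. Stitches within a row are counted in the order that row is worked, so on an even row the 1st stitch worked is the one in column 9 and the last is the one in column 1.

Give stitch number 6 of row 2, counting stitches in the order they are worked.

Row 2 uses chart row ((2-1) mod 6)+1 = 2. Row 2 is even, so WS.
Chart row 2 tiled across columns 1-9: K P P K K P P K K
Wrong side: read the tiled row from column 9 down to 1 and exchange K with P (leave O, /).
Row 2 as worked: P P K K P P K K P
The 6th stitch worked is P.

== STITCH ==
P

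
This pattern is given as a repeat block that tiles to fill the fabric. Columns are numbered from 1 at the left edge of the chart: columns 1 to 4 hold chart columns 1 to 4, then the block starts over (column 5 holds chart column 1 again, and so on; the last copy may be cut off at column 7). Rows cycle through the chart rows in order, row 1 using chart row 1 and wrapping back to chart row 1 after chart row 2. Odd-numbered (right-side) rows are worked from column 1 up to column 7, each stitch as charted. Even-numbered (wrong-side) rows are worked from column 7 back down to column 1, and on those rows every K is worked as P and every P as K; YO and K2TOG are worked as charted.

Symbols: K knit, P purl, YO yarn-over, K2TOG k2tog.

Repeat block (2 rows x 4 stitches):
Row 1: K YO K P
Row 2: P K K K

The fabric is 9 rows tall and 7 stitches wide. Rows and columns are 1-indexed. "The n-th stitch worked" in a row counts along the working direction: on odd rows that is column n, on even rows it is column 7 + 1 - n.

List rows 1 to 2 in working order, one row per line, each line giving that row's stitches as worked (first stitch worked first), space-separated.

Row 1: chart row 1, RS - tile across columns 1-7 and work as-is.
Row 2: chart row 2, WS - tiled (columns 1-7): P K K K P K K; work from column 7 back to 1 with K<->P swapped.

== ROWS AS WORKED ==
K YO K P K YO K
P P K P P P K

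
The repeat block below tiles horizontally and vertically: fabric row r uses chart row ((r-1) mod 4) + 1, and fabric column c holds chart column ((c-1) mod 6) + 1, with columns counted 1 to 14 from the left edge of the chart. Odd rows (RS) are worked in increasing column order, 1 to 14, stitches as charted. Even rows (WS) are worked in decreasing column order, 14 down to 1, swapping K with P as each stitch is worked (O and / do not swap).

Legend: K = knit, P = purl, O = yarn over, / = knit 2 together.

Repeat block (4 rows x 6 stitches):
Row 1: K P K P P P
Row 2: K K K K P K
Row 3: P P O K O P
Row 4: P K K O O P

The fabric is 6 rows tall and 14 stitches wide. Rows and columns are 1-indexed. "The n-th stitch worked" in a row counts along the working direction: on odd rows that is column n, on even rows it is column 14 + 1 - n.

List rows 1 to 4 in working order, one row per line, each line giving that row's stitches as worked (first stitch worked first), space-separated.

Row 1: chart row 1, RS - tile across columns 1-14 and work as-is.
Row 2: chart row 2, WS - tiled (columns 1-14): K K K K P K K K K K P K K K; work from column 14 back to 1 with K<->P swapped.
Row 3: chart row 3, RS - tile across columns 1-14 and work as-is.
Row 4: chart row 4, WS - tiled (columns 1-14): P K K O O P P K K O O P P K; work from column 14 back to 1 with K<->P swapped.

== ROWS AS WORKED ==
K P K P P P K P K P P P K P
P P P K P P P P P K P P P P
P P O K O P P P O K O P P P
P K K O O P P K K O O P P K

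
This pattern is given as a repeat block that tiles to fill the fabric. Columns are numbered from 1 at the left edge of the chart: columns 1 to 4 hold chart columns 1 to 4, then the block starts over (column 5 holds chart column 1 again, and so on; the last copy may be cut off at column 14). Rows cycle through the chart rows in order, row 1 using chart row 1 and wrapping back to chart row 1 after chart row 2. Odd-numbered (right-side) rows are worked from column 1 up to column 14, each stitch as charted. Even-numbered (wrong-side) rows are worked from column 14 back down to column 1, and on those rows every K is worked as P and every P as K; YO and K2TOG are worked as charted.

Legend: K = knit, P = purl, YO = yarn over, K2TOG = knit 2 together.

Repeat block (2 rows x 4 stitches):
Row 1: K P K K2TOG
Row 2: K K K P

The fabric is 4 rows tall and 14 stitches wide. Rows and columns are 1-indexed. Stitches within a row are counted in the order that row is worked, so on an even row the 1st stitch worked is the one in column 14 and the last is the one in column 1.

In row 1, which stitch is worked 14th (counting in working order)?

Stitch:
P

Derivation:
Row 1 uses chart row ((1-1) mod 2)+1 = 1. Row 1 is odd, so RS.
Chart row 1 tiled across columns 1-14: K P K K2TOG K P K K2TOG K P K K2TOG K P
RS row: no reversal, no swap; stitch n worked = column n.
Counting 14 along the worked row gives P.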